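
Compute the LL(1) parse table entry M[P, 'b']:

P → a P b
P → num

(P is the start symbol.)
Empty (error entry)

To find M[P, 'b'], we find productions for P where 'b' is in the predict set (PREDICT(N → α) = (FIRST(α) \ {ε}) ∪ (FOLLOW(N) if α ⇒* ε)).

P → a P b: PREDICT = { 'a' }
P → num: PREDICT = { 'num' }

M[P, 'b'] is empty (no production applies)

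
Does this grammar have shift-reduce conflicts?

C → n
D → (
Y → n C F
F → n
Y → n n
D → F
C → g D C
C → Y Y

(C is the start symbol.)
A shift-reduce conflict occurs when an LR(0) state has both:
  - a complete (reduce) item [A → α .] (dot at the end), and
  - a shift item [B → β . c γ] (dot before a terminal).

Augment with C' → C and build the canonical LR(0) collection (I0 = CLOSURE({[C' → . C]}), then GOTO on every symbol after a dot until no new states appear). It has 15 states:
  I0: { [C → . Y Y], [C → . g D C], [C → . n], [C' → . C], [Y → . n C F], [Y → . n n] }  — shift
  I1: { [C' → C .] }  — accept
  I2: { [C → Y . Y], [Y → . n C F], [Y → . n n] }  — shift
  I3: { [C → g . D C], [D → . (], [D → . F], [F → . n] }  — shift
  I4: { [C → . Y Y], [C → . g D C], [C → . n], [C → n .], [Y → . n C F], [Y → . n n], [Y → n . C F], [Y → n . n] }  — shift, reduce
  I5: { [F → . n], [Y → n C . F] }  — shift
  I6: { [C → . Y Y], [C → . g D C], [C → . n], [C → n .], [Y → . n C F], [Y → . n n], [Y → n . C F], [Y → n . n], [Y → n n .] }  — shift, 2 reduces
  I7: { [Y → n C F .] }  — reduce
  I8: { [F → n .] }  — reduce
  I9: { [D → ( .] }  — reduce
  I10: { [C → . Y Y], [C → . g D C], [C → . n], [C → g D . C], [Y → . n C F], [Y → . n n] }  — shift
  I11: { [D → F .] }  — reduce
  I12: { [C → g D C .] }  — reduce
  I13: { [C → Y Y .] }  — reduce
  I14: { [C → . Y Y], [C → . g D C], [C → . n], [Y → . n C F], [Y → . n n], [Y → n . C F], [Y → n . n] }  — shift

I4 contains reduce item [C → n .] and shift items [C → . g D C], [C → . n], [Y → . n C F], [Y → . n n], [Y → n . n] — shift-reduce conflict.
I6 contains reduce items [C → n .], [Y → n n .] and shift items [C → . g D C], [C → . n], [Y → . n C F], [Y → . n n], [Y → n . n] — shift-reduce conflict.

Answer: Yes — I4: [C → n .] vs [C → . g D C]; I6: [C → n .] vs [C → . g D C]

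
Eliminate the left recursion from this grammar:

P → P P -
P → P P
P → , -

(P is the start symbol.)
P is directly left-recursive. The standard transformation for
  A → A α₁ | ... | A α_m | β₁ | ... | β_n
is
  A  → β₁ A' | ... | β_n A'
  A' → α₁ A' | ... | α_m A' | ε

P → , - becomes P → , - P'
P → P P - becomes P' → P - P'
P → P P becomes P' → P P'
Add P' → ε

Resulting grammar:
P → , - P'
P' → P - P'
P' → P P'
P' → ε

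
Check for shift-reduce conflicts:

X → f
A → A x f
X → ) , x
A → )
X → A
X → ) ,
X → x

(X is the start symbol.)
A shift-reduce conflict occurs when an LR(0) state has both:
  - a complete (reduce) item [A → α .] (dot at the end), and
  - a shift item [B → β . c γ] (dot before a terminal).

Augment with X' → X and build the canonical LR(0) collection (I0 = CLOSURE({[X' → . X]}), then GOTO on every symbol after a dot until no new states appear). It has 10 states:
  I0: { [A → . )], [A → . A x f], [X → . ) , x], [X → . ) ,], [X → . A], [X → . f], [X → . x], [X' → . X] }  — shift
  I1: { [A → ) .], [X → ) . , x], [X → ) . ,] }  — shift, reduce
  I2: { [A → A . x f], [X → A .] }  — shift, reduce
  I3: { [X' → X .] }  — accept
  I4: { [X → f .] }  — reduce
  I5: { [X → x .] }  — reduce
  I6: { [A → A x . f] }  — shift
  I7: { [A → A x f .] }  — reduce
  I8: { [X → ) , . x], [X → ) , .] }  — shift, reduce
  I9: { [X → ) , x .] }  — reduce

I1 contains reduce item [A → ) .] and shift items [X → ) . ,], [X → ) . , x] — shift-reduce conflict.
I2 contains reduce item [X → A .] and shift item [A → A . x f] — shift-reduce conflict.
I8 contains reduce item [X → ) , .] and shift item [X → ) , . x] — shift-reduce conflict.

Answer: Yes — I1: [A → ) .] vs [X → ) . ,]; I2: [X → A .] vs [A → A . x f]; I8: [X → ) , .] vs [X → ) , . x]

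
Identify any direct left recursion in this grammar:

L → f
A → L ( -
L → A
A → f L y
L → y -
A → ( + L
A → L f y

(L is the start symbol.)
L → f: starts with f
A → L ( -: starts with L
L → A: starts with A
A → f L y: starts with f
L → y -: starts with y
A → ( + L: starts with '('
A → L f y: starts with L

No direct left recursion found.

Answer: No direct left recursion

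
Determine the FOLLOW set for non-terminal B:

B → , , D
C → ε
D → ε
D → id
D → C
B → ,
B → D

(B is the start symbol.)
{ $ }

B is the start symbol, so $ ∈ FOLLOW(B).
B does not occur on any right-hand side.

Taking the union: FOLLOW(B) = { $ }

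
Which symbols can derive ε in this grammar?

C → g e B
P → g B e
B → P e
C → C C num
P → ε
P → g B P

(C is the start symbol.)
A non-terminal is nullable if it can derive ε (the empty string): either it has an ε-production, or it has a production whose right-hand side consists entirely of nullable non-terminals.

ε-productions: P → ε
So P is immediately nullable.
No further non-terminal can be added: every production for the remaining non-terminals contains a terminal or a non-nullable non-terminal.
Nullable = { 'P' }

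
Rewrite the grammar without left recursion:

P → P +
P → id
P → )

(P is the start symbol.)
P is directly left-recursive. The standard transformation for
  A → A α₁ | ... | A α_m | β₁ | ... | β_n
is
  A  → β₁ A' | ... | β_n A'
  A' → α₁ A' | ... | α_m A' | ε

P → id becomes P → id P'
P → ) becomes P → ) P'
P → P + becomes P' → + P'
Add P' → ε

Resulting grammar:
P → id P'
P → ) P'
P' → + P'
P' → ε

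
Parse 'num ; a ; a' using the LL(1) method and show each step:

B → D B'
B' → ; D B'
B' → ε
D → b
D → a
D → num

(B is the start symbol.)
Stack is shown with the top on the left.

Stack     Input          Action
-------------------------------
B $       num ; a ; a $  output B → D B'
D B' $    num ; a ; a $  output D → num
num B' $  num ; a ; a $  match 'num'
B' $      ; a ; a $      output B' → ; D B'
; D B' $  ; a ; a $      match ';'
D B' $    a ; a $        output D → a
a B' $    a ; a $        match 'a'
B' $      ; a $          output B' → ; D B'
; D B' $  ; a $          match ';'
D B' $    a $            output D → a
a B' $    a $            match 'a'
B' $      $              output B' → ε
$         $              accept

The string is accepted.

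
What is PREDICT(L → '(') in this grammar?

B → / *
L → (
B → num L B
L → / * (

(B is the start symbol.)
{ '(' }

PREDICT(L → '(') = (FIRST(RHS) \ {ε}) ∪ (FOLLOW(L) if ε ∈ FIRST(RHS), i.e. RHS ⇒* ε)
FIRST('(') = { '(' }
ε ∉ FIRST('('), so FOLLOW(L) is not added.
PREDICT(L → '(') = { '(' }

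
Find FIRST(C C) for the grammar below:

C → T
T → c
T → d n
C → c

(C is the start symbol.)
FIRST sets of the non-terminals involved (from the grammar, by fixed-point iteration):
  FIRST(C) = { 'c', 'd' }

To compute FIRST(C C), process the symbols left to right:
Symbol C is a non-terminal. Add FIRST(C) \ {ε} = { 'c', 'd' }
C is not nullable (ε ∉ FIRST(C)), so stop here.
FIRST(C C) = { 'c', 'd' }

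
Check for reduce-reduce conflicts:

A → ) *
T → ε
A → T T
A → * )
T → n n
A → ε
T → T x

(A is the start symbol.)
Yes — I0: [A → .] vs [T → .]

A reduce-reduce conflict occurs when an LR(0) state has two complete items [A → α .] and [B → β .] — both call for a reduction, and with no lookahead the parser cannot choose between them.

Augment with A' → A and build the canonical LR(0) collection (I0 = CLOSURE({[A' → . A]}), then GOTO on every symbol after a dot until no new states appear). It has 11 states:
  I0: { [A → . ) *], [A → . * )], [A → . T T], [A → .], [A' → . A], [T → . T x], [T → . n n], [T → .] }  — shift, 2 reduces
  I1: { [A → ) . *] }  — shift
  I2: { [A → * . )] }  — shift
  I3: { [A' → A .] }  — accept
  I4: { [A → T . T], [T → . T x], [T → . n n], [T → .], [T → T . x] }  — shift, reduce
  I5: { [T → n . n] }  — shift
  I6: { [T → n n .] }  — reduce
  I7: { [A → T T .], [T → T . x] }  — shift, reduce
  I8: { [T → T x .] }  — reduce
  I9: { [A → * ) .] }  — reduce
  I10: { [A → ) * .] }  — reduce

I0 contains complete items [A → .], [T → .] — reduce-reduce conflict.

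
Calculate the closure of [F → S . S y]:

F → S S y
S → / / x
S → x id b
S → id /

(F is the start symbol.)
Start with: [F → S . S y]
  [F → S . S y] has the dot before S: add [S → . / / x], [S → . x id b], [S → . id /]
No further items can be added.

CLOSURE = { [F → S . S y], [S → . / / x], [S → . id /], [S → . x id b] }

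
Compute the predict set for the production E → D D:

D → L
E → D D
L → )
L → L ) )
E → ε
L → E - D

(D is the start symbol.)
{ ')', '-' }

PREDICT(E → D D) = (FIRST(RHS) \ {ε}) ∪ (FOLLOW(E) if ε ∈ FIRST(RHS), i.e. RHS ⇒* ε)
FIRST(D) = { ')', '-' }
FIRST(D D) = { ')', '-' }
ε ∉ FIRST(D D), so FOLLOW(E) is not added.
PREDICT(E → D D) = { ')', '-' }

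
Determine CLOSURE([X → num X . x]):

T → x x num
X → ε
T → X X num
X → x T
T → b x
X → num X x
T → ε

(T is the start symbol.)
To compute CLOSURE, for each item [A → α.Bβ] where B is a non-terminal, add [B → .γ] for all productions B → γ; repeat for the newly added items until nothing changes.

Start with: [X → num X . x]
The dot precedes the terminal x, so nothing is added.

CLOSURE = { [X → num X . x] }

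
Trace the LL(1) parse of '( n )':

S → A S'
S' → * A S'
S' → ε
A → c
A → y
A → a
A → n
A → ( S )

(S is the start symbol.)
LL(1) parsing maintains a stack (initially the start symbol over $) and the input. At each step: if the stack top is a terminal, match it against the current input token; if it is a non-terminal N, replace it with the RHS of M[N, lookahead] (the unique production whose predict set contains the lookahead).

Stack is shown with the top on the left.

Stack        Input    Action
----------------------------
S $          ( n ) $  output S → A S'
A S' $       ( n ) $  output A → ( S )
( S ) S' $   ( n ) $  match '('
S ) S' $     n ) $    output S → A S'
A S' ) S' $  n ) $    output A → n
n S' ) S' $  n ) $    match 'n'
S' ) S' $    ) $      output S' → ε
) S' $       ) $      match ')'
S' $         $        output S' → ε
$            $        accept

The string is accepted.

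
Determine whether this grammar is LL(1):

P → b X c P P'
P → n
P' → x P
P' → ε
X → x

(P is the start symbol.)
A grammar is LL(1) if for each non-terminal N with multiple productions, the predict sets of those productions are pairwise disjoint, where PREDICT(N → α) = (FIRST(α) \ {ε}) ∪ (FOLLOW(N) if α ⇒* ε).

Relevant sets:
  FOLLOW(P') = { $, 'x' }

For P:
  PREDICT(P → b X c P P') = { 'b' }
  PREDICT(P → n) = { 'n' }
For P':
  PREDICT(P' → x P) = { 'x' }
  PREDICT(P' → ε) = { $, 'x' }
X has a single production, so nothing to check there.

Conflict found: Predict set conflict for P': { 'x' }
The grammar is NOT LL(1).

Answer: No. Predict set conflict for P': { 'x' }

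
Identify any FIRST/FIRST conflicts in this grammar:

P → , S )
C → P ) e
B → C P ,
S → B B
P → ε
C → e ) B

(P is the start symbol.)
FIRST sets of the non-terminals at (or reachable through a nullable prefix from) the front of some alternative:
  FIRST(P) = { ',', ε }

Productions for P:
  P → , S ): FIRST = { ',' }
  P → ε: FIRST = { ε }
Productions for C:
  C → P ) e: FIRST = { ')', ',' }
  C → e ) B: FIRST = { 'e' }
B, S have only one production, so no FIRST/FIRST conflict is possible there.

All alternatives of each non-terminal have pairwise disjoint FIRST sets.

Answer: No FIRST/FIRST conflicts.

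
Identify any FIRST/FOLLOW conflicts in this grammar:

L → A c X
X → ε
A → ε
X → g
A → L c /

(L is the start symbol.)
Yes. A → L c '/' with FOLLOW(A) on { 'c' }

A FIRST/FOLLOW conflict occurs when a non-terminal N has a nullable alternative N → β (β ⇒* ε) and another alternative N → α with FIRST(α) ∩ FOLLOW(N) ≠ ∅: on such a lookahead the parser cannot decide between expanding α and letting N vanish via β.

Nullable non-terminals: A, X.
FIRST sets used below: FIRST(L) = { 'c' }

A: nullable alternative(s) A → ε; FOLLOW(A) = { 'c' }
  A → ε: FIRST \ {ε} = { } — this is the only nullable alternative, skip
  A → L c /: FIRST \ {ε} = { 'c' } — overlaps FOLLOW(A) on { 'c' }: CONFLICT

X: nullable alternative(s) X → ε; FOLLOW(X) = { $, 'c' }
  X → ε: FIRST \ {ε} = { } — this is the only nullable alternative, skip
  X → g: FIRST \ {ε} = { 'g' } — disjoint from FOLLOW(X)

L has no nullable alternative, so no FIRST/FOLLOW check is needed there.

So the grammar has 1 FIRST/FOLLOW conflict (marked CONFLICT above).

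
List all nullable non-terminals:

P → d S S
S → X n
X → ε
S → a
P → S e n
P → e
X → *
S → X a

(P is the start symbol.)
{ 'X' }

A non-terminal is nullable if it can derive ε (the empty string): either it has an ε-production, or it has a production whose right-hand side consists entirely of nullable non-terminals.

ε-productions: X → ε
So X is immediately nullable.
No further non-terminal can be added: every production for the remaining non-terminals contains a terminal or a non-nullable non-terminal.
Nullable = { 'X' }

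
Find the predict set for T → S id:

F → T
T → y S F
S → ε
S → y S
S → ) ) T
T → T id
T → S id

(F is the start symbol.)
{ ')', 'id', 'y' }

PREDICT(T → S id) = (FIRST(RHS) \ {ε}) ∪ (FOLLOW(T) if ε ∈ FIRST(RHS), i.e. RHS ⇒* ε)
FIRST(S) = { ')', 'y', ε }
FIRST(S id) = { ')', 'id', 'y' }
ε ∉ FIRST(S id), so FOLLOW(T) is not added.
PREDICT(T → S id) = { ')', 'id', 'y' }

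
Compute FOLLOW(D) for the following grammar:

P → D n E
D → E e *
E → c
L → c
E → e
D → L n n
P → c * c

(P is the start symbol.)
To compute FOLLOW(D), find every occurrence of D on a right-hand side N → α D β: add FIRST(β) \ {ε}, and if β is empty or nullable also add FOLLOW(N). Iterate to a fixed point.

In P → D n E: D is followed by n E, add FIRST(n E) \ {ε} = { 'n' }

Taking the union: FOLLOW(D) = { 'n' }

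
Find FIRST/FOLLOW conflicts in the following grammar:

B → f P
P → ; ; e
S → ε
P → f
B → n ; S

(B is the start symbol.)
A FIRST/FOLLOW conflict occurs when a non-terminal N has a nullable alternative N → β (β ⇒* ε) and another alternative N → α with FIRST(α) ∩ FOLLOW(N) ≠ ∅: on such a lookahead the parser cannot decide between expanding α and letting N vanish via β.

Nullable non-terminals: S.
S has a nullable alternative but only one production, so nothing to check.

B, P have no nullable alternative, so no FIRST/FOLLOW check is needed there.

No FIRST/FOLLOW conflicts found.

Answer: No FIRST/FOLLOW conflicts.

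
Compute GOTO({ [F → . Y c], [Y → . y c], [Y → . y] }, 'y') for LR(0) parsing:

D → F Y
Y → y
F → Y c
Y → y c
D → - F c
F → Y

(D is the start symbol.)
GOTO(I, 'y') = CLOSURE({ [A → αX.β] : [A → α.Xβ] ∈ I, X = 'y' })

Items with dot before 'y', with the dot advanced:
  [Y → . y] → [Y → y .]
  [Y → . y c] → [Y → y . c]
Closure adds nothing (no advanced item has the dot before a non-terminal).

GOTO = { [Y → y . c], [Y → y .] }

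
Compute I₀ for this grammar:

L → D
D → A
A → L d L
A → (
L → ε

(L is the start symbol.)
{ [A → . (], [A → . L d L], [D → . A], [L → . D], [L → .], [L' → . L] }

First, augment the grammar with L' → L
I₀ = CLOSURE({ [L' → . L] }):
  [L' → . L] has the dot before L: add [L → . D], [L → .]
  [L → . D] has the dot before D: add [D → . A]
  [D → . A] has the dot before A: add [A → . L d L], [A → . (]
No further items can be added.

I₀ = { [A → . (], [A → . L d L], [D → . A], [L → . D], [L → .], [L' → . L] }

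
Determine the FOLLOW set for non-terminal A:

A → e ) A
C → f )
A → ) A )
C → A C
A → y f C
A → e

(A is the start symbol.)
To compute FOLLOW(A), find every occurrence of A on a right-hand side N → α A β: add FIRST(β) \ {ε}, and if β is empty or nullable also add FOLLOW(N). Iterate to a fixed point.

A is the start symbol, so $ ∈ FOLLOW(A).
In A → e ) A: A is at the end; this adds FOLLOW(A) to itself — nothing new
In A → ) A ): A is followed by ')', add FIRST(')') \ {ε} = { ')' }
In C → A C: A is followed by C, add FIRST(C) \ {ε} = { ')', 'e', 'f', 'y' }

Taking the union: FOLLOW(A) = { $, ')', 'e', 'f', 'y' }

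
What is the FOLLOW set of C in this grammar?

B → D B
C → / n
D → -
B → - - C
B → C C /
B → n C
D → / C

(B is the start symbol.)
To compute FOLLOW(C), find every occurrence of C on a right-hand side N → α C β: add FIRST(β) \ {ε}, and if β is empty or nullable also add FOLLOW(N). Iterate to a fixed point.

In B → - - C: C is at the end, add FOLLOW(B)
In B → C C /: C is followed by C '/', add FIRST(C '/') \ {ε} = { '/' }
In B → C C /: C is followed by '/', add FIRST('/') \ {ε} = { '/' }
In B → n C: C is at the end, add FOLLOW(B)
In D → / C: C is at the end, add FOLLOW(D)

The FOLLOW sets referred to above (computed the same way, to a fixed point):
  FOLLOW(B) = { $ }
  FOLLOW(D) = { '-', '/', 'n' }

Taking the union: FOLLOW(C) = { $, '-', '/', 'n' }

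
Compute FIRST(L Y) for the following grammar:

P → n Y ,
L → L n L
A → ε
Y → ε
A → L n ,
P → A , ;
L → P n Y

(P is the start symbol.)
{ ',', 'n' }

FIRST sets of the non-terminals involved (from the grammar, by fixed-point iteration):
  FIRST(L) = { ',', 'n' }

To compute FIRST(L Y), process the symbols left to right:
Symbol L is a non-terminal. Add FIRST(L) \ {ε} = { ',', 'n' }
L is not nullable (ε ∉ FIRST(L)), so stop here.
FIRST(L Y) = { ',', 'n' }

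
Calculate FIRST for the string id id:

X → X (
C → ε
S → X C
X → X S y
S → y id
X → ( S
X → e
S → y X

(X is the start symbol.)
To compute FIRST(id id), process the symbols left to right:
Symbol id is a terminal. Add 'id' and stop.
FIRST(id id) = { 'id' }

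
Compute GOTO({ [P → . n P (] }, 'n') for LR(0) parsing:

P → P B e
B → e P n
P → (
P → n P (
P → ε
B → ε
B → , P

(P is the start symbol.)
GOTO(I, 'n') = CLOSURE({ [A → αX.β] : [A → α.Xβ] ∈ I, X = 'n' })

Items with dot before 'n', with the dot advanced:
  [P → . n P (] → [P → n . P (]
Closure of the advanced items:
  [P → n . P (] has the dot before P: add [P → . P B e], [P → . (], [P → . n P (], [P → .]

GOTO = { [P → . (], [P → . P B e], [P → . n P (], [P → .], [P → n . P (] }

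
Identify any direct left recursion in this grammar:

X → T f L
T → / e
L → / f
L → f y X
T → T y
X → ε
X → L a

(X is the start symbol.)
Direct left recursion occurs when N → N α for some non-terminal N (the right-hand side begins with the left-hand side itself).

X → T f L: starts with T
T → / e: starts with '/'
L → / f: starts with '/'
L → f y X: starts with f
T → T y: LEFT RECURSIVE (starts with T)
X → ε: starts with ε
X → L a: starts with L

The grammar has direct left recursion on: T.

Answer: Yes, T is left-recursive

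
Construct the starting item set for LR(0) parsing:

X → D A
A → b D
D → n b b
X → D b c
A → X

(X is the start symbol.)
First, augment the grammar with X' → X
I₀ = CLOSURE({ [X' → . X] }):
  [X' → . X] has the dot before X: add [X → . D A], [X → . D b c]
  [X → . D A] has the dot before D: add [D → . n b b]
No further items can be added.

I₀ = { [D → . n b b], [X → . D A], [X → . D b c], [X' → . X] }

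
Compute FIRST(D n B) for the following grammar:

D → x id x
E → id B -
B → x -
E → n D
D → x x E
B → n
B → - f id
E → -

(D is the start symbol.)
FIRST sets of the non-terminals involved (from the grammar, by fixed-point iteration):
  FIRST(D) = { 'x' }

To compute FIRST(D n B), process the symbols left to right:
Symbol D is a non-terminal. Add FIRST(D) \ {ε} = { 'x' }
D is not nullable (ε ∉ FIRST(D)), so stop here.
FIRST(D n B) = { 'x' }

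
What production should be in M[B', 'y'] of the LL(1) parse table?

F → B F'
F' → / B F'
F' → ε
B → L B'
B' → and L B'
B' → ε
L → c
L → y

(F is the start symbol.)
To find M[B', 'y'], we find productions for B' where 'y' is in the predict set (PREDICT(N → α) = (FIRST(α) \ {ε}) ∪ (FOLLOW(N) if α ⇒* ε)).

Relevant sets:
  FOLLOW(B') = { $, '/' }

B' → and L B': PREDICT = { 'and' }
B' → ε: PREDICT = { $, '/' }

M[B', 'y'] is empty (no production applies)

Answer: Empty (error entry)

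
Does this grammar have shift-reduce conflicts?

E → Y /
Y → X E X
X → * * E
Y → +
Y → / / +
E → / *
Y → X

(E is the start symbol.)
Yes — I5: [Y → X .] vs [E → . / *]

A shift-reduce conflict occurs when an LR(0) state has both:
  - a complete (reduce) item [A → α .] (dot at the end), and
  - a shift item [B → β . c γ] (dot before a terminal).

Augment with E' → E and build the canonical LR(0) collection (I0 = CLOSURE({[E' → . E]}), then GOTO on every symbol after a dot until no new states appear). It has 15 states:
  I0: { [E → . / *], [E → . Y /], [E' → . E], [X → . * * E], [Y → . +], [Y → . / / +], [Y → . X E X], [Y → . X] }  — shift
  I1: { [X → * . * E] }  — shift
  I2: { [Y → + .] }  — reduce
  I3: { [E → / . *], [Y → / . / +] }  — shift
  I4: { [E' → E .] }  — accept
  I5: { [E → . / *], [E → . Y /], [X → . * * E], [Y → . +], [Y → . / / +], [Y → . X E X], [Y → . X], [Y → X . E X], [Y → X .] }  — shift, reduce
  I6: { [E → Y . /] }  — shift
  I7: { [E → Y / .] }  — reduce
  I8: { [X → . * * E], [Y → X E . X] }  — shift
  I9: { [Y → X E X .] }  — reduce
  I10: { [E → / * .] }  — reduce
  I11: { [Y → / / . +] }  — shift
  I12: { [Y → / / + .] }  — reduce
  I13: { [E → . / *], [E → . Y /], [X → * * . E], [X → . * * E], [Y → . +], [Y → . / / +], [Y → . X E X], [Y → . X] }  — shift
  I14: { [X → * * E .] }  — reduce

I5 contains reduce item [Y → X .] and shift items [E → . / *], [X → . * * E], [Y → . +], [Y → . / / +] — shift-reduce conflict.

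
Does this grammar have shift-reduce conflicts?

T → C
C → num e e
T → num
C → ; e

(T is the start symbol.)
Yes — I4: [T → num .] vs [C → num . e e]

A shift-reduce conflict occurs when an LR(0) state has both:
  - a complete (reduce) item [A → α .] (dot at the end), and
  - a shift item [B → β . c γ] (dot before a terminal).

Augment with T' → T and build the canonical LR(0) collection (I0 = CLOSURE({[T' → . T]}), then GOTO on every symbol after a dot until no new states appear). It has 8 states:
  I0: { [C → . ; e], [C → . num e e], [T → . C], [T → . num], [T' → . T] }  — shift
  I1: { [C → ; . e] }  — shift
  I2: { [T → C .] }  — reduce
  I3: { [T' → T .] }  — accept
  I4: { [C → num . e e], [T → num .] }  — shift, reduce
  I5: { [C → num e . e] }  — shift
  I6: { [C → num e e .] }  — reduce
  I7: { [C → ; e .] }  — reduce

I4 contains reduce item [T → num .] and shift item [C → num . e e] — shift-reduce conflict.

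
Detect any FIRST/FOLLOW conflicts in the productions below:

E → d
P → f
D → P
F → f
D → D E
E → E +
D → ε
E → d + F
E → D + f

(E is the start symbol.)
Nullable non-terminals: D.
FIRST sets used below: FIRST(P) = { 'f' }, FIRST(D) = { '+', 'd', 'f', ε }, FIRST(E) = { '+', 'd', 'f' }

D: nullable alternative(s) D → ε; FOLLOW(D) = { '+', 'd', 'f' }
  D → P: FIRST \ {ε} = { 'f' } — overlaps FOLLOW(D) on { 'f' }: CONFLICT
  D → D E: FIRST \ {ε} = { '+', 'd', 'f' } — overlaps FOLLOW(D) on { '+', 'd', 'f' }: CONFLICT
  D → ε: FIRST \ {ε} = { } — this is the only nullable alternative, skip

E, F, P have no nullable alternative, so no FIRST/FOLLOW check is needed there.

So the grammar has 2 FIRST/FOLLOW conflicts (marked CONFLICT above).

Answer: Yes. D → P with FOLLOW(D) on { 'f' }; D → D E with FOLLOW(D) on { '+', 'd', 'f' }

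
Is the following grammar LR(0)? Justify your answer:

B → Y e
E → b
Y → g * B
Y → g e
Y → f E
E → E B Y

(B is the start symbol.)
Augment with B' → B and build the canonical LR(0) collection (I0 = CLOSURE({[B' → . B]}), then GOTO on every symbol after a dot until no new states appear). It has 13 states:
  I0: { [B → . Y e], [B' → . B], [Y → . f E], [Y → . g * B], [Y → . g e] }  — shift
  I1: { [B' → B .] }  — accept
  I2: { [B → Y . e] }  — shift
  I3: { [E → . E B Y], [E → . b], [Y → f . E] }  — shift
  I4: { [Y → g . * B], [Y → g . e] }  — shift
  I5: { [B → . Y e], [Y → . f E], [Y → . g * B], [Y → . g e], [Y → g * . B] }  — shift
  I6: { [Y → g e .] }  — reduce
  I7: { [Y → g * B .] }  — reduce
  I8: { [B → . Y e], [E → E . B Y], [Y → . f E], [Y → . g * B], [Y → . g e], [Y → f E .] }  — shift, reduce
  I9: { [E → b .] }  — reduce
  I10: { [E → E B . Y], [Y → . f E], [Y → . g * B], [Y → . g e] }  — shift
  I11: { [E → E B Y .] }  — reduce
  I12: { [B → Y e .] }  — reduce

Conflict in state I8:
  Shift-reduce conflict between [Y → f E .] and [Y → . f E]
So the grammar is NOT LR(0).

Answer: No. Shift-reduce conflict between [Y → f E .] and [Y → . f E]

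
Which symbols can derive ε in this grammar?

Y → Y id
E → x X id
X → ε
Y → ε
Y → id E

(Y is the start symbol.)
A non-terminal is nullable if it can derive ε (the empty string): either it has an ε-production, or it has a production whose right-hand side consists entirely of nullable non-terminals.

ε-productions: X → ε, Y → ε
So X, Y are immediately nullable.
No further non-terminal can be added: every production for the remaining non-terminals contains a terminal or a non-nullable non-terminal.
Nullable = { 'X', 'Y' }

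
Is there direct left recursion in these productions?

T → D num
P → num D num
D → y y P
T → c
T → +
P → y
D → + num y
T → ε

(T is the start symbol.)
Direct left recursion occurs when N → N α for some non-terminal N (the right-hand side begins with the left-hand side itself).

T → D num: starts with D
P → num D num: starts with num
D → y y P: starts with y
T → c: starts with c
T → +: starts with '+'
P → y: starts with y
D → + num y: starts with '+'
T → ε: starts with ε

No direct left recursion found.

Answer: No direct left recursion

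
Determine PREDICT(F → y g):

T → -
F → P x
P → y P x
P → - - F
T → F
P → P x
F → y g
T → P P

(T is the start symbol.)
PREDICT(F → y g) = (FIRST(RHS) \ {ε}) ∪ (FOLLOW(F) if ε ∈ FIRST(RHS), i.e. RHS ⇒* ε)
FIRST(y g) = { 'y' }
ε ∉ FIRST(y g), so FOLLOW(F) is not added.
PREDICT(F → y g) = { 'y' }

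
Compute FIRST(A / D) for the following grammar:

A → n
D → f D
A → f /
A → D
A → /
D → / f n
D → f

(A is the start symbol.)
{ '/', 'f', 'n' }

FIRST sets of the non-terminals involved (from the grammar, by fixed-point iteration):
  FIRST(A) = { '/', 'f', 'n' }

To compute FIRST(A / D), process the symbols left to right:
Symbol A is a non-terminal. Add FIRST(A) \ {ε} = { '/', 'f', 'n' }
A is not nullable (ε ∉ FIRST(A)), so stop here.
FIRST(A / D) = { '/', 'f', 'n' }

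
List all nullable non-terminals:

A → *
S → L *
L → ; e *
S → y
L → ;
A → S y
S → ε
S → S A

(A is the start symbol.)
{ 'S' }

A non-terminal is nullable if it can derive ε (the empty string): either it has an ε-production, or it has a production whose right-hand side consists entirely of nullable non-terminals.

ε-productions: S → ε
So S is immediately nullable.
No further non-terminal can be added: every production for the remaining non-terminals contains a terminal or a non-nullable non-terminal.
Nullable = { 'S' }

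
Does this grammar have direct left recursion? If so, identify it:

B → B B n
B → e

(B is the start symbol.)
Yes, B is left-recursive

Direct left recursion occurs when N → N α for some non-terminal N (the right-hand side begins with the left-hand side itself).

B → B B n: LEFT RECURSIVE (starts with B)
B → e: starts with e

The grammar has direct left recursion on: B.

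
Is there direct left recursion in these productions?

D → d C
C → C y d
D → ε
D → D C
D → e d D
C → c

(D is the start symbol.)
Yes, C, D are left-recursive

D → d C: starts with d
C → C y d: LEFT RECURSIVE (starts with C)
D → ε: starts with ε
D → D C: LEFT RECURSIVE (starts with D)
D → e d D: starts with e
C → c: starts with c

The grammar has direct left recursion on: C, D.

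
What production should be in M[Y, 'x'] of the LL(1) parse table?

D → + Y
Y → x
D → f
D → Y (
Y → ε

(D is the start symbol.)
Y → x

To find M[Y, 'x'], we find productions for Y where 'x' is in the predict set (PREDICT(N → α) = (FIRST(α) \ {ε}) ∪ (FOLLOW(N) if α ⇒* ε)).

Relevant sets:
  FOLLOW(Y) = { $, '(' }

Y → x: PREDICT = { 'x' }
  'x' is in predict set, so this production goes in M[Y, 'x']
Y → ε: PREDICT = { $, '(' }

M[Y, 'x'] = Y → x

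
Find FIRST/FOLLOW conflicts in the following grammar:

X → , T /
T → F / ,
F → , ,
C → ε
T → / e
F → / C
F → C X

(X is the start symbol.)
Nullable non-terminals: C.
C has a nullable alternative but only one production, so nothing to check.

F, T, X have no nullable alternative, so no FIRST/FOLLOW check is needed there.

No FIRST/FOLLOW conflicts found.

Answer: No FIRST/FOLLOW conflicts.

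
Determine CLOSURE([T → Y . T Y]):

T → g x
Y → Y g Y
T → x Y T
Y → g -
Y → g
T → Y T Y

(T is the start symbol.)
Start with: [T → Y . T Y]
  [T → Y . T Y] has the dot before T: add [T → . g x], [T → . x Y T], [T → . Y T Y]
  [T → . Y T Y] has the dot before Y: add [Y → . Y g Y], [Y → . g -], [Y → . g]
No further items can be added.

CLOSURE = { [T → . Y T Y], [T → . g x], [T → . x Y T], [T → Y . T Y], [Y → . Y g Y], [Y → . g -], [Y → . g] }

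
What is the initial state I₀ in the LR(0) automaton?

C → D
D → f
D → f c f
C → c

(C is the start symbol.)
{ [C → . D], [C → . c], [C' → . C], [D → . f c f], [D → . f] }

First, augment the grammar with C' → C
I₀ = CLOSURE({ [C' → . C] }):
  [C' → . C] has the dot before C: add [C → . D], [C → . c]
  [C → . D] has the dot before D: add [D → . f], [D → . f c f]
No further items can be added.

I₀ = { [C → . D], [C → . c], [C' → . C], [D → . f c f], [D → . f] }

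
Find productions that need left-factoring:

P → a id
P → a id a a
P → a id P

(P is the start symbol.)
Left-factoring is needed when two productions for the same non-terminal
share a common prefix on the right-hand side.

Productions for P:
  P → a id
  P → a id a a
  P → a id P

Found common prefix 'a id' in productions for P

Answer: Yes, P has productions with common prefix 'a id'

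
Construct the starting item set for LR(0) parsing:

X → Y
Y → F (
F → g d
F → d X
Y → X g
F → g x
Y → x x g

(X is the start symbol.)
First, augment the grammar with X' → X
I₀ = CLOSURE({ [X' → . X] }):
  [X' → . X] has the dot before X: add [X → . Y]
  [X → . Y] has the dot before Y: add [Y → . F (], [Y → . X g], [Y → . x x g]
  [Y → . F (] has the dot before F: add [F → . g d], [F → . d X], [F → . g x]
No further items can be added.

I₀ = { [F → . d X], [F → . g d], [F → . g x], [X → . Y], [X' → . X], [Y → . F (], [Y → . X g], [Y → . x x g] }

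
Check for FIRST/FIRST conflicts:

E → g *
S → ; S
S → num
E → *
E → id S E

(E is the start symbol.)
A FIRST/FIRST conflict occurs when two productions N → α and N → β for the same non-terminal have FIRST(α) ∩ FIRST(β) ≠ ∅ (with ε ∈ FIRST of a nullable right-hand side, so two nullable alternatives also conflict).

Productions for E:
  E → g *: FIRST = { 'g' }
  E → *: FIRST = { '*' }
  E → id S E: FIRST = { 'id' }
Productions for S:
  S → ; S: FIRST = { ';' }
  S → num: FIRST = { 'num' }

All alternatives of each non-terminal have pairwise disjoint FIRST sets.

Answer: No FIRST/FIRST conflicts.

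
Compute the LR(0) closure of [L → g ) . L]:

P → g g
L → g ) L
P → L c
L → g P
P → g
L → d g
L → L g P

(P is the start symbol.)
{ [L → . L g P], [L → . d g], [L → . g ) L], [L → . g P], [L → g ) . L] }

To compute CLOSURE, for each item [A → α.Bβ] where B is a non-terminal, add [B → .γ] for all productions B → γ; repeat for the newly added items until nothing changes.

Start with: [L → g ) . L]
  [L → g ) . L] has the dot before L: add [L → . g ) L], [L → . g P], [L → . d g], [L → . L g P]
No further items can be added.

CLOSURE = { [L → . L g P], [L → . d g], [L → . g ) L], [L → . g P], [L → g ) . L] }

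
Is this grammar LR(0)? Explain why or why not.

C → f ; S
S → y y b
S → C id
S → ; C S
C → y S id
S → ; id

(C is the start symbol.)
A grammar is LR(0) if no state in the canonical LR(0) collection has:
  - both a shift item (dot before a terminal) and a complete item (shift-reduce conflict), or
  - two or more complete items (reduce-reduce conflict; the accept item [C' → C .] counts as a complete item here).

Augment with C' → C and build the canonical LR(0) collection (I0 = CLOSURE({[C' → . C]}), then GOTO on every symbol after a dot until no new states appear). It has 17 states:
  I0: { [C → . f ; S], [C → . y S id], [C' → . C] }  — shift
  I1: { [C' → C .] }  — accept
  I2: { [C → f . ; S] }  — shift
  I3: { [C → . f ; S], [C → . y S id], [C → y . S id], [S → . ; C S], [S → . ; id], [S → . C id], [S → . y y b] }  — shift
  I4: { [C → . f ; S], [C → . y S id], [S → ; . C S], [S → ; . id] }  — shift
  I5: { [S → C . id] }  — shift
  I6: { [C → y S . id] }  — shift
  I7: { [C → . f ; S], [C → . y S id], [C → y . S id], [S → . ; C S], [S → . ; id], [S → . C id], [S → . y y b], [S → y . y b] }  — shift
  I8: { [C → . f ; S], [C → . y S id], [C → y . S id], [S → . ; C S], [S → . ; id], [S → . C id], [S → . y y b], [S → y . y b], [S → y y . b] }  — shift
  I9: { [S → y y b .] }  — reduce
  I10: { [C → y S id .] }  — reduce
  I11: { [S → C id .] }  — reduce
  I12: { [C → . f ; S], [C → . y S id], [S → . ; C S], [S → . ; id], [S → . C id], [S → . y y b], [S → ; C . S] }  — shift
  I13: { [S → ; id .] }  — reduce
  I14: { [S → ; C S .] }  — reduce
  I15: { [C → . f ; S], [C → . y S id], [C → f ; . S], [S → . ; C S], [S → . ; id], [S → . C id], [S → . y y b] }  — shift
  I16: { [C → f ; S .] }  — reduce

Every state is either a pure shift/goto state or contains exactly one complete item and nothing to shift — no conflicts. The grammar is LR(0).

Answer: Yes, the grammar is LR(0)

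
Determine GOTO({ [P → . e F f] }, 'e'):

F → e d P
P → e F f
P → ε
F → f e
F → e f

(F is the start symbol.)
GOTO(I, 'e') = CLOSURE({ [A → αX.β] : [A → α.Xβ] ∈ I, X = 'e' })

Items with dot before 'e', with the dot advanced:
  [P → . e F f] → [P → e . F f]
Closure of the advanced items:
  [P → e . F f] has the dot before F: add [F → . e d P], [F → . f e], [F → . e f]

GOTO = { [F → . e d P], [F → . e f], [F → . f e], [P → e . F f] }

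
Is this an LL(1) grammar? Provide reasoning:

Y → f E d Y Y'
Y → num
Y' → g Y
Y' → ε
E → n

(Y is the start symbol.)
A grammar is LL(1) if for each non-terminal N with multiple productions, the predict sets of those productions are pairwise disjoint, where PREDICT(N → α) = (FIRST(α) \ {ε}) ∪ (FOLLOW(N) if α ⇒* ε).

Relevant sets:
  FOLLOW(Y') = { $, 'g' }

For Y:
  PREDICT(Y → f E d Y Y') = { 'f' }
  PREDICT(Y → num) = { 'num' }
For Y':
  PREDICT(Y' → g Y) = { 'g' }
  PREDICT(Y' → ε) = { $, 'g' }
E has a single production, so nothing to check there.

Conflict found: Predict set conflict for Y': { 'g' }
The grammar is NOT LL(1).

Answer: No. Predict set conflict for Y': { 'g' }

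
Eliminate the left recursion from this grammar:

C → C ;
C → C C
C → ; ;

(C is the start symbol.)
C → ; ; C'
C' → ; C'
C' → C C'
C' → ε

C is directly left-recursive. The standard transformation for
  A → A α₁ | ... | A α_m | β₁ | ... | β_n
is
  A  → β₁ A' | ... | β_n A'
  A' → α₁ A' | ... | α_m A' | ε

C → ; ; becomes C → ; ; C'
C → C ; becomes C' → ; C'
C → C C becomes C' → C C'
Add C' → ε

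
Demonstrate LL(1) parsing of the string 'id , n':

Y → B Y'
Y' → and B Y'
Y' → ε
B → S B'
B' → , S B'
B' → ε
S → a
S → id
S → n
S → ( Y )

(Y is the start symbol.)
LL(1) parsing maintains a stack (initially the start symbol over $) and the input. At each step: if the stack top is a terminal, match it against the current input token; if it is a non-terminal N, replace it with the RHS of M[N, lookahead] (the unique production whose predict set contains the lookahead).

Stack is shown with the top on the left.

Stack        Input     Action
-----------------------------
Y $          id , n $  output Y → B Y'
B Y' $       id , n $  output B → S B'
S B' Y' $    id , n $  output S → id
id B' Y' $   id , n $  match 'id'
B' Y' $      , n $     output B' → , S B'
, S B' Y' $  , n $     match ','
S B' Y' $    n $       output S → n
n B' Y' $    n $       match 'n'
B' Y' $      $         output B' → ε
Y' $         $         output Y' → ε
$            $         accept

The string is accepted.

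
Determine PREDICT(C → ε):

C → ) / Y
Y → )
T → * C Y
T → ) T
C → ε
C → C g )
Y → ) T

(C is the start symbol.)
{ $, ')', 'g' }

PREDICT(C → ε) = (FIRST(RHS) \ {ε}) ∪ (FOLLOW(C) if ε ∈ FIRST(RHS), i.e. RHS ⇒* ε)
The right-hand side is ε (FIRST(ε) = { ε }), so the predict set is FOLLOW(C) = { $, ')', 'g' }
PREDICT(C → ε) = { $, ')', 'g' }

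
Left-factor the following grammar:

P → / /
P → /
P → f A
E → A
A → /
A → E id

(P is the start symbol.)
P → / P'
P' → /
P' → ε
P → f A
E → A
A → /
A → E id

Left-factoring transforms A → αβ₁ | αβ₂ into A → αA' and A' → β₁ | β₂
(α is the longest common prefix among the alternatives). Repeat until
no nonterminal has two alternatives with a common prefix.

Round 1: P has alternatives sharing prefix '/'. Introduce P': P → / P'
  Add: P' → /
  Add: P' → ε

No remaining common prefixes — done.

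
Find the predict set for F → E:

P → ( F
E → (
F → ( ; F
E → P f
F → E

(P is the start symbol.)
PREDICT(F → E) = (FIRST(RHS) \ {ε}) ∪ (FOLLOW(F) if ε ∈ FIRST(RHS), i.e. RHS ⇒* ε)
FIRST(E) = { '(' }
FIRST(E) = { '(' }
ε ∉ FIRST(E), so FOLLOW(F) is not added.
PREDICT(F → E) = { '(' }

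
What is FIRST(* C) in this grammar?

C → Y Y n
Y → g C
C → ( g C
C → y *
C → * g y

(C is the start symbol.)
To compute FIRST(* C), process the symbols left to right:
Symbol * is a terminal. Add '*' and stop.
FIRST(* C) = { '*' }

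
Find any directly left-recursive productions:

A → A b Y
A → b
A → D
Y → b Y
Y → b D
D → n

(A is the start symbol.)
Yes, A is left-recursive

Direct left recursion occurs when N → N α for some non-terminal N (the right-hand side begins with the left-hand side itself).

A → A b Y: LEFT RECURSIVE (starts with A)
A → b: starts with b
A → D: starts with D
Y → b Y: starts with b
Y → b D: starts with b
D → n: starts with n

The grammar has direct left recursion on: A.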